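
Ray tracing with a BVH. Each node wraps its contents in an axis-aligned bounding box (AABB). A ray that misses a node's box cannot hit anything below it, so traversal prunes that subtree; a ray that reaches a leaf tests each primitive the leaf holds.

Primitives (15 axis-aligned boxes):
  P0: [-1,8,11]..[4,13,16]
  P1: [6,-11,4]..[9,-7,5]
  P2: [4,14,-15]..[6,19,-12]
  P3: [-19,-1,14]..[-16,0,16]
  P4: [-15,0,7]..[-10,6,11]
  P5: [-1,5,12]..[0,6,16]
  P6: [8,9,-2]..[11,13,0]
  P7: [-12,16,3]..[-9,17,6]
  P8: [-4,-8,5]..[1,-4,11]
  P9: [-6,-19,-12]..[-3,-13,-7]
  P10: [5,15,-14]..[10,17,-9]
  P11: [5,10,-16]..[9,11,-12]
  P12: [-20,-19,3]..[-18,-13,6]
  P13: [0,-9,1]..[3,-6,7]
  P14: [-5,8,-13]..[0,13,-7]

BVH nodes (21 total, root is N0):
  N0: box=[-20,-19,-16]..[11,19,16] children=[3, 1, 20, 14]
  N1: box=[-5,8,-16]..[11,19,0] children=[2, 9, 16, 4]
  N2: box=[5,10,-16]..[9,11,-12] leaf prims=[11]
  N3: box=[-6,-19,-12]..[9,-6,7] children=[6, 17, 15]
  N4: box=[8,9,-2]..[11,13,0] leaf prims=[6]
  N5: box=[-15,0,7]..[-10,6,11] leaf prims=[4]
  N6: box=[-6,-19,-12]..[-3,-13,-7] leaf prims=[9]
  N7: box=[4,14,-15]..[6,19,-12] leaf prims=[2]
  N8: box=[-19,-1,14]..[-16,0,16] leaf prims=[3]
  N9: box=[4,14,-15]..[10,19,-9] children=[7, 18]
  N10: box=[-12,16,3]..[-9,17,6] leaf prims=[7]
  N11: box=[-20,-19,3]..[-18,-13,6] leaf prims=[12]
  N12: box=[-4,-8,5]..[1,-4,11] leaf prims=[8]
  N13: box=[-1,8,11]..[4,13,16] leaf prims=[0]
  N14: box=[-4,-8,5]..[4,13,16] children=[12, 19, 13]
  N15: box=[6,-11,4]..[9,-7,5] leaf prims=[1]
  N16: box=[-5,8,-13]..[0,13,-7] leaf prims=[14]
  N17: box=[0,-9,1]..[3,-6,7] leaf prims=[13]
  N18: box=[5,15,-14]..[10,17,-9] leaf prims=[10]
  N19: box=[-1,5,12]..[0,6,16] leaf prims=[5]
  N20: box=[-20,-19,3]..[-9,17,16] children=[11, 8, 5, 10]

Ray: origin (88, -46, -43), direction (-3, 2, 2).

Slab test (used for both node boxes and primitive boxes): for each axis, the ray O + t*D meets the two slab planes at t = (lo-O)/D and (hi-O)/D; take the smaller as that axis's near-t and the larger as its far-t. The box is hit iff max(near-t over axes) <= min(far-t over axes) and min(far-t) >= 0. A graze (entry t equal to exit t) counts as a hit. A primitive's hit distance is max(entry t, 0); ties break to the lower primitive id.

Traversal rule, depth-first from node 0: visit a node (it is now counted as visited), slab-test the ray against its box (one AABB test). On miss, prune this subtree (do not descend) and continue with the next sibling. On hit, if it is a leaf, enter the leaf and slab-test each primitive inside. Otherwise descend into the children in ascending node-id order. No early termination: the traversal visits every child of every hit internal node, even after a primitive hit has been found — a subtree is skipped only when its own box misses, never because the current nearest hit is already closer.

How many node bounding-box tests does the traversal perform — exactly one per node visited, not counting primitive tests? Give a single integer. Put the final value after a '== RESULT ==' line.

Walk:
N0 x:[77/3,36] y:[27/2,65/2] z:[27/2,59/2] -> hit [77/3,59/2], descend [1, 3, 14, 20]
  N1 x:[77/3,31] y:[27,65/2] z:[27/2,43/2] -> miss, prune
  N3 x:[79/3,94/3] y:[27/2,20] z:[31/2,25] -> miss, prune
  N14 x:[28,92/3] y:[19,59/2] z:[24,59/2] -> hit [28,59/2], descend [12, 13, 19]
    N12 x:[29,92/3] y:[19,21] z:[24,27] -> miss, prune
    N13 x:[28,89/3] y:[27,59/2] z:[27,59/2] -> hit [28,59/2] leaf, test {P0@t=28}
    N19 x:[88/3,89/3] y:[51/2,26] z:[55/2,59/2] -> miss, prune
  N20 x:[97/3,36] y:[27/2,63/2] z:[23,59/2] -> miss, prune

Visited [0, 1, 3, 14, 12, 13, 19, 20]. Tests: 8 box, 1 leaf. Nearest: P0.

== RESULT ==
8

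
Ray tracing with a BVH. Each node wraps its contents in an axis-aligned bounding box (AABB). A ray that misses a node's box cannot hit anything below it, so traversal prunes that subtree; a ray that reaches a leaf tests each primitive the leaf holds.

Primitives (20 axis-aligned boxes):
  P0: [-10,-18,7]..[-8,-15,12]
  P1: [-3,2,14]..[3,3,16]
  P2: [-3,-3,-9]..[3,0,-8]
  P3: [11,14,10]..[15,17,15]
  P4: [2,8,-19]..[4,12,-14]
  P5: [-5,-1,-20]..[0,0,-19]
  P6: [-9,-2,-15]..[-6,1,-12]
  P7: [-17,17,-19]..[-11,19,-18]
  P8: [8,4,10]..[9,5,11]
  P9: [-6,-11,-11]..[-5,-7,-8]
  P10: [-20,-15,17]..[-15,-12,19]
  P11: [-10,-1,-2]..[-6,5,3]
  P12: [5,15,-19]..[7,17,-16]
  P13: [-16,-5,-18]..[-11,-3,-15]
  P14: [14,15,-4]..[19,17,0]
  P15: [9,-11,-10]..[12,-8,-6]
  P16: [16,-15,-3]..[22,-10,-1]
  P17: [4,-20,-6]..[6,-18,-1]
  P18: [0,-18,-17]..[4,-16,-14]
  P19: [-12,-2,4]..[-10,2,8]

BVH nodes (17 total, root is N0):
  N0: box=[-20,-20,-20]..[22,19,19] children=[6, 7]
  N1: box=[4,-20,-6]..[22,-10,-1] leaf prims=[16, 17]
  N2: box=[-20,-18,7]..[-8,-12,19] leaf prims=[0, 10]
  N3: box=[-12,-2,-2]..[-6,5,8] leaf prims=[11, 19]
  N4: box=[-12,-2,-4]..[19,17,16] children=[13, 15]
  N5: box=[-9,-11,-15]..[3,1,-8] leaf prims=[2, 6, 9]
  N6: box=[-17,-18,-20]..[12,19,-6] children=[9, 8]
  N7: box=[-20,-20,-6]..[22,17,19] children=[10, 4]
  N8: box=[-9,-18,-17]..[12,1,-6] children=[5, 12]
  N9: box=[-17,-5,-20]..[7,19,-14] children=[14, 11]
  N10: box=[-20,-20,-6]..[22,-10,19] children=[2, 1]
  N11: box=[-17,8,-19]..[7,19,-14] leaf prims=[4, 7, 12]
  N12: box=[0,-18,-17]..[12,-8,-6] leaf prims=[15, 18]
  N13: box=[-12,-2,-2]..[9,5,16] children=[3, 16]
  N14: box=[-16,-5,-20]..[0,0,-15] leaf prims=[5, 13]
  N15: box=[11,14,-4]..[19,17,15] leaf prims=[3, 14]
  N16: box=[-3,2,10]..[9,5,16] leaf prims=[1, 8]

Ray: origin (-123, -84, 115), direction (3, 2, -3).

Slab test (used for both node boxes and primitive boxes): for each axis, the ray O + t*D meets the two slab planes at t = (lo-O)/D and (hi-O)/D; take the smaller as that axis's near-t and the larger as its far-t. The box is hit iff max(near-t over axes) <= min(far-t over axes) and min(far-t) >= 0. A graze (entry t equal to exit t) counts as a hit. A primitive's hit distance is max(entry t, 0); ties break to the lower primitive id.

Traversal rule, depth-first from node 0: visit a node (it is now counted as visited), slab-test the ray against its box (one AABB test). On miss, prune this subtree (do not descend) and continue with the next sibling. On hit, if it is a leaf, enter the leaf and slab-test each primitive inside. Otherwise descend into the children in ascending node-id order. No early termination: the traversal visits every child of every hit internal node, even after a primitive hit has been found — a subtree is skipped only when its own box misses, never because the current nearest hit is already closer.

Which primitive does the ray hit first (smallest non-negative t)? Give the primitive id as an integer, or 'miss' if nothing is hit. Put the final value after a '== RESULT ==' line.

Walk:
N0 x:[103/3,145/3] y:[32,103/2] z:[32,45] -> hit [103/3,45], descend [6, 7]
  N6 x:[106/3,45] y:[33,103/2] z:[121/3,45] -> hit [121/3,45], descend [8, 9]
    N8 x:[38,45] y:[33,85/2] z:[121/3,44] -> hit [121/3,85/2], descend [5, 12]
      N5 x:[38,42] y:[73/2,85/2] z:[41,130/3] -> hit [41,42] leaf, test {P2@t=41, P6(miss), P9(miss)}
      N12 x:[41,45] y:[33,38] z:[121/3,44] -> miss, prune
    N9 x:[106/3,130/3] y:[79/2,103/2] z:[43,45] -> hit [43,130/3], descend [11, 14]
      N11 x:[106/3,130/3] y:[46,103/2] z:[43,134/3] -> miss, prune
      N14 x:[107/3,41] y:[79/2,42] z:[130/3,45] -> miss, prune
  N7 x:[103/3,145/3] y:[32,101/2] z:[32,121/3] -> hit [103/3,121/3], descend [4, 10]
    N4 x:[37,142/3] y:[41,101/2] z:[33,119/3] -> miss, prune
    N10 x:[103/3,145/3] y:[32,37] z:[32,121/3] -> hit [103/3,37], descend [1, 2]
      N1 x:[127/3,145/3] y:[32,37] z:[116/3,121/3] -> miss, prune
      N2 x:[103/3,115/3] y:[33,36] z:[32,36] -> hit [103/3,36] leaf, test {P0(miss), P10(miss)}

13 AABB tests over nodes [0, 6, 8, 5, 12, 9, 11, 14, 7, 4, 10, 1, 2]; 2 leaves entered; closest P2.

== RESULT ==
2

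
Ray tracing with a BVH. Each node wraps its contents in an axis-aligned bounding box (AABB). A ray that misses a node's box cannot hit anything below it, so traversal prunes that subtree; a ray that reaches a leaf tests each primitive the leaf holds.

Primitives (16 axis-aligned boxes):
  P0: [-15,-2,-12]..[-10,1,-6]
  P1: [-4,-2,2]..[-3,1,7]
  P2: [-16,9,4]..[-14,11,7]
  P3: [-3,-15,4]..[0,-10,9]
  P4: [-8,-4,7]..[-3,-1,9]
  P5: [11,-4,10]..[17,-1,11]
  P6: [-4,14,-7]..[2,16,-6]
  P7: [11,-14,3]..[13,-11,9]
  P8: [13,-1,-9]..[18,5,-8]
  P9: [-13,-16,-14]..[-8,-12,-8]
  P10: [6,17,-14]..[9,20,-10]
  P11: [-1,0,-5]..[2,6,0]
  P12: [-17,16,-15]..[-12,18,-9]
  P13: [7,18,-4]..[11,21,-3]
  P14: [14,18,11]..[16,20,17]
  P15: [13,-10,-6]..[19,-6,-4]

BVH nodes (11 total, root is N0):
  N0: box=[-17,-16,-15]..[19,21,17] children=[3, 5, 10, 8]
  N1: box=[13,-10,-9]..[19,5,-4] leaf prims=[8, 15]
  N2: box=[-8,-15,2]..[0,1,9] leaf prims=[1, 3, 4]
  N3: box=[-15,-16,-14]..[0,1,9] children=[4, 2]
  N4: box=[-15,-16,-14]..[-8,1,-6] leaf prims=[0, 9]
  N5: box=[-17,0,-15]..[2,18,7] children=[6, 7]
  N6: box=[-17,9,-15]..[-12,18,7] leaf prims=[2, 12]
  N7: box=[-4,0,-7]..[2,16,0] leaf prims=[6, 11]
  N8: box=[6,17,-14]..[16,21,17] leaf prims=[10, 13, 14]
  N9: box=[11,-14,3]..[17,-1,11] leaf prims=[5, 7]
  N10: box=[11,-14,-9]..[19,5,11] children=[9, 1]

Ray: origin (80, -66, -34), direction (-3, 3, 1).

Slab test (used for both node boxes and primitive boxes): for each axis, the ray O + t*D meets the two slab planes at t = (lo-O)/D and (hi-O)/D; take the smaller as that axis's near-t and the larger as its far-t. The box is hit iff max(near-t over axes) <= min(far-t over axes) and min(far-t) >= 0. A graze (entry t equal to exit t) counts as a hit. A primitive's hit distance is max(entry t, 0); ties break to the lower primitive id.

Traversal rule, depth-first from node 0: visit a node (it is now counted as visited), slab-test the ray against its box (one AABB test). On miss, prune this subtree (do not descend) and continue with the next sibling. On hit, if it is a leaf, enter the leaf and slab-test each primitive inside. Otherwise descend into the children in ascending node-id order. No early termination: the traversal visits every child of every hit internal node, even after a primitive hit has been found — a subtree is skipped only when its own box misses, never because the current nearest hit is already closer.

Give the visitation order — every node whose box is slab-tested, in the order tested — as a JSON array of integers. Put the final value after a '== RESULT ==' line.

Trace the traversal:
N0 x:[61/3,97/3] y:[50/3,29] z:[19,51] -> hit [61/3,29], descend [3, 5, 8, 10]
  N3 x:[80/3,95/3] y:[50/3,67/3] z:[20,43] -> miss, prune
  N5 x:[26,97/3] y:[22,28] z:[19,41] -> hit [26,28], descend [6, 7]
    N6 x:[92/3,97/3] y:[25,28] z:[19,41] -> miss, prune
    N7 x:[26,28] y:[22,82/3] z:[27,34] -> hit [27,82/3] leaf, test {P6@t=27, P11(miss)}
  N8 x:[64/3,74/3] y:[83/3,29] z:[20,51] -> miss, prune
  N10 x:[61/3,23] y:[52/3,71/3] z:[25,45] -> miss, prune

Summary -> nodes [0, 3, 5, 6, 7, 8, 10]; box-tests=7; leaf-entries=1; first=P6

== RESULT ==
[0, 3, 5, 6, 7, 8, 10]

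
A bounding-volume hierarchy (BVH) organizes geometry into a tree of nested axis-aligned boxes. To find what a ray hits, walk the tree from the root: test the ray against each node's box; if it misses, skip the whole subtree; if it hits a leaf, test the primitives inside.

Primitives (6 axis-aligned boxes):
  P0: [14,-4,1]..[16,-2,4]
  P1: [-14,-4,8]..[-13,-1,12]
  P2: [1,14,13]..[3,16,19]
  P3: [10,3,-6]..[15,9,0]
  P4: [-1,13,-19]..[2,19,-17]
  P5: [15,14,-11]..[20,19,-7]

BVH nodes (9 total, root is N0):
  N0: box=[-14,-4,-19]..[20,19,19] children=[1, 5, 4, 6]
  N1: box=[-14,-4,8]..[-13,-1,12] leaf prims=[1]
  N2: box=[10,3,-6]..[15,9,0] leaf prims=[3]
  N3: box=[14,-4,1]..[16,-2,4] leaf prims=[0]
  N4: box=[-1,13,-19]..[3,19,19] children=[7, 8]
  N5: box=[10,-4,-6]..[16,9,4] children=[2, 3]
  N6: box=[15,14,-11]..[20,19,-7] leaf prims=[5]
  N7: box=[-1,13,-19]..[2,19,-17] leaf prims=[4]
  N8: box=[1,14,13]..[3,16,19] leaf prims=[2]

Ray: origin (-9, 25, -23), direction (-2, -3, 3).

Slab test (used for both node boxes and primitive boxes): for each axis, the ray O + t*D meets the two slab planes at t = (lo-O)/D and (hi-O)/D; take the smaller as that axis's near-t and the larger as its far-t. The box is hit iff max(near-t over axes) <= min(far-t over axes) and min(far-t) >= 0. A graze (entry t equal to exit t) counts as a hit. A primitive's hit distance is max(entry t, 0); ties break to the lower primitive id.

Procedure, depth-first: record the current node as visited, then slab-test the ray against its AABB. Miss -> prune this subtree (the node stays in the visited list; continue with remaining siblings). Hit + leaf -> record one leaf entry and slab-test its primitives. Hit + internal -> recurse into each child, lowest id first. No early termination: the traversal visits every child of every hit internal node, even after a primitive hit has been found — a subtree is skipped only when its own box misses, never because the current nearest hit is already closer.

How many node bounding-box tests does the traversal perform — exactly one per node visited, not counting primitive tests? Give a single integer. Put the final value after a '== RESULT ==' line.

Walk:
N0 x:[-29/2,5/2] y:[2,29/3] z:[4/3,14] -> hit [2,5/2], descend [1, 4, 5, 6]
  N1 x:[2,5/2] y:[26/3,29/3] z:[31/3,35/3] -> miss, prune
  N4 x:[-6,-4] y:[2,4] z:[4/3,14] -> miss, prune
  N5 x:[-25/2,-19/2] y:[16/3,29/3] z:[17/3,9] -> miss, prune
  N6 x:[-29/2,-12] y:[2,11/3] z:[4,16/3] -> miss, prune

5 AABB tests over nodes [0, 1, 4, 5, 6]; 0 leaves entered; closest miss.

== RESULT ==
5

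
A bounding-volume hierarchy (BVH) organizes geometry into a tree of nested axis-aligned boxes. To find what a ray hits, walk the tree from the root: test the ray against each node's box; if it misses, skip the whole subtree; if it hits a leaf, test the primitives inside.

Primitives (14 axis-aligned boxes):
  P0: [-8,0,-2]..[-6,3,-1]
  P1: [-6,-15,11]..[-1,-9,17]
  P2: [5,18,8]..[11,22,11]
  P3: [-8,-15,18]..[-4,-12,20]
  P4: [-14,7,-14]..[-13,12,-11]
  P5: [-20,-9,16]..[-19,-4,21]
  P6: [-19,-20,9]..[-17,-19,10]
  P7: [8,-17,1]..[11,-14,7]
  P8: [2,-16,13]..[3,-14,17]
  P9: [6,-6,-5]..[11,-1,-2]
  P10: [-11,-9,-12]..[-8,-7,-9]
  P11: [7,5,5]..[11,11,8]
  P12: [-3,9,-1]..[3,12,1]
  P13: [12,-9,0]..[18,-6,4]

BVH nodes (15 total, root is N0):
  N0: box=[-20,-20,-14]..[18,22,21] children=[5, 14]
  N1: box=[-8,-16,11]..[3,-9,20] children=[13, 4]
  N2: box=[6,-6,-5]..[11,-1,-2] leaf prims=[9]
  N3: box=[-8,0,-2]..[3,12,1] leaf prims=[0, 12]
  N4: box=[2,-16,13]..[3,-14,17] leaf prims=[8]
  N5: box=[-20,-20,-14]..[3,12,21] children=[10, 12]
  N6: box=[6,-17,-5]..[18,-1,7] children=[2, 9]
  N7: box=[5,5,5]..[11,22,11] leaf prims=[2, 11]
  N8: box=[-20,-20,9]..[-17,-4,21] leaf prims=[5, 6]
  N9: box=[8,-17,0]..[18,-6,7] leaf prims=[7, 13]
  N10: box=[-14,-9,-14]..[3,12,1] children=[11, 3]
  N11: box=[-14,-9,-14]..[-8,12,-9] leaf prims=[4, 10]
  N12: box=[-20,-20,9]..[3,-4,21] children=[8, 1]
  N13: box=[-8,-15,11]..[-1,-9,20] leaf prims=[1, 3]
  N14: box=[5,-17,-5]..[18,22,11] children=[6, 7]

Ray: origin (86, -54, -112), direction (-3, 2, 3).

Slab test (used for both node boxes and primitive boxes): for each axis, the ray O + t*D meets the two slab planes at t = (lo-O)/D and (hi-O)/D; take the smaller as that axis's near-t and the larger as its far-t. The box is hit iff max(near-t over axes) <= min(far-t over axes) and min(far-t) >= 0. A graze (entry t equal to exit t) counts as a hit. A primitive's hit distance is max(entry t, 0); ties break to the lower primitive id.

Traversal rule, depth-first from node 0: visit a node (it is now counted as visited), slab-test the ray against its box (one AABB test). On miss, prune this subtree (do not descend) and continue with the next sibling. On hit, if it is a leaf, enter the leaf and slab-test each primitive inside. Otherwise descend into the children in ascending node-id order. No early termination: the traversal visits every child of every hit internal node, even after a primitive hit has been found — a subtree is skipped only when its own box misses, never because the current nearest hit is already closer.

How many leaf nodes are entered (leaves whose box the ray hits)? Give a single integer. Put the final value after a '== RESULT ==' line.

Trace the traversal:
N0 x:[68/3,106/3] y:[17,38] z:[98/3,133/3] -> hit [98/3,106/3], descend [5, 14]
  N5 x:[83/3,106/3] y:[17,33] z:[98/3,133/3] -> hit [98/3,33], descend [10, 12]
    N10 x:[83/3,100/3] y:[45/2,33] z:[98/3,113/3] -> hit [98/3,33], descend [3, 11]
      N3 x:[83/3,94/3] y:[27,33] z:[110/3,113/3] -> miss, prune
      N11 x:[94/3,100/3] y:[45/2,33] z:[98/3,103/3] -> hit [98/3,33] leaf, test {P4@t=33, P10(miss)}
    N12 x:[83/3,106/3] y:[17,25] z:[121/3,133/3] -> miss, prune
  N14 x:[68/3,27] y:[37/2,38] z:[107/3,41] -> miss, prune

order=[0, 5, 10, 3, 11, 12, 14]  |boxes|=7  |leaves|=1  hit=P4

== RESULT ==
1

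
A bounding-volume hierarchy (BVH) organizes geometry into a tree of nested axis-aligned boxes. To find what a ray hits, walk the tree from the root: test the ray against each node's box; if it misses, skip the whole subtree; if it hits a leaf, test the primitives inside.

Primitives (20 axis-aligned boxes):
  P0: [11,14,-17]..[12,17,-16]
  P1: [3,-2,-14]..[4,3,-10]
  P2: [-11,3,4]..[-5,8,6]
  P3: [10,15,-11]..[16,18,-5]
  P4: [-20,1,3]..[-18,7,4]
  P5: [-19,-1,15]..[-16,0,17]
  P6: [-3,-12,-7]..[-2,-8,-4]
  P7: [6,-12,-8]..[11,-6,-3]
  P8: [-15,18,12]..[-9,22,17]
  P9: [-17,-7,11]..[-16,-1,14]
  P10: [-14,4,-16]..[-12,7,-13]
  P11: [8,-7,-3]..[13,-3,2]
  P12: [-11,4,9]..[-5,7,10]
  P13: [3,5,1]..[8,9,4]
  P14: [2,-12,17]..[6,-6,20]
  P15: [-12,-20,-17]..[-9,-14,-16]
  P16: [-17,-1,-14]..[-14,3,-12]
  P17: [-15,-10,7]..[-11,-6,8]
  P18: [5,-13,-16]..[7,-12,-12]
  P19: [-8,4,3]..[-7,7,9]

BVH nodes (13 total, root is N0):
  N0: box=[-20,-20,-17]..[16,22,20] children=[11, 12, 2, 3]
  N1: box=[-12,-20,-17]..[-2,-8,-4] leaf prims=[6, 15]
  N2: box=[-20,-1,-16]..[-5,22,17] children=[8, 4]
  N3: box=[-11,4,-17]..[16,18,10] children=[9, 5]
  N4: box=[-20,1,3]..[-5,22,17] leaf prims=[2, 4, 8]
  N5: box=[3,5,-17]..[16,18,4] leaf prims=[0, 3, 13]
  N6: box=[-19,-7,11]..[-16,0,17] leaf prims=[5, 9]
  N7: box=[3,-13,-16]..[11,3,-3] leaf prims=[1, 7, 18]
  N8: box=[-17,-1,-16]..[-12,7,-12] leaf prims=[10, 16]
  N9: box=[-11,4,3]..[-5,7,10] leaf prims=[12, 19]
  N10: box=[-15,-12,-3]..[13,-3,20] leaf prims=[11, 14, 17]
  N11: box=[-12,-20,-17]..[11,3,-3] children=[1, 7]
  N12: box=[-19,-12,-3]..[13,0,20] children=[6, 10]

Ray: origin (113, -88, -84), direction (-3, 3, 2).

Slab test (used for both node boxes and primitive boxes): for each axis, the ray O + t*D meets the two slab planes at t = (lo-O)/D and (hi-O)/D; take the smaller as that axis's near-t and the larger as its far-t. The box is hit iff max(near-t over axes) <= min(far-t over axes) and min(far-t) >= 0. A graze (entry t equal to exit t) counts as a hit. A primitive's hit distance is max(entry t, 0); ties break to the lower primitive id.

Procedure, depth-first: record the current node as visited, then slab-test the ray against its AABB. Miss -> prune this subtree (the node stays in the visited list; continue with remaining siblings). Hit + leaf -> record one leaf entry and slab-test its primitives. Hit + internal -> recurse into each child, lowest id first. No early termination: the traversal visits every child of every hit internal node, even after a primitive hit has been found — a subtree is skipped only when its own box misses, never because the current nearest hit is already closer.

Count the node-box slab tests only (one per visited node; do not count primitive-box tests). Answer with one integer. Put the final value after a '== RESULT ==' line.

Trace the traversal:
N0 x:[97/3,133/3] y:[68/3,110/3] z:[67/2,52] -> hit [67/2,110/3], descend [2, 3, 11, 12]
  N2 x:[118/3,133/3] y:[29,110/3] z:[34,101/2] -> miss, prune
  N3 x:[97/3,124/3] y:[92/3,106/3] z:[67/2,47] -> hit [67/2,106/3], descend [5, 9]
    N5 x:[97/3,110/3] y:[31,106/3] z:[67/2,44] -> hit [67/2,106/3] leaf, test {P0@t=34, P3(miss), P13(miss)}
    N9 x:[118/3,124/3] y:[92/3,95/3] z:[87/2,47] -> miss, prune
  N11 x:[34,125/3] y:[68/3,91/3] z:[67/2,81/2] -> miss, prune
  N12 x:[100/3,44] y:[76/3,88/3] z:[81/2,52] -> miss, prune

Visited [0, 2, 3, 5, 9, 11, 12]. Tests: 7 box, 1 leaf. Nearest: P0.

== RESULT ==
7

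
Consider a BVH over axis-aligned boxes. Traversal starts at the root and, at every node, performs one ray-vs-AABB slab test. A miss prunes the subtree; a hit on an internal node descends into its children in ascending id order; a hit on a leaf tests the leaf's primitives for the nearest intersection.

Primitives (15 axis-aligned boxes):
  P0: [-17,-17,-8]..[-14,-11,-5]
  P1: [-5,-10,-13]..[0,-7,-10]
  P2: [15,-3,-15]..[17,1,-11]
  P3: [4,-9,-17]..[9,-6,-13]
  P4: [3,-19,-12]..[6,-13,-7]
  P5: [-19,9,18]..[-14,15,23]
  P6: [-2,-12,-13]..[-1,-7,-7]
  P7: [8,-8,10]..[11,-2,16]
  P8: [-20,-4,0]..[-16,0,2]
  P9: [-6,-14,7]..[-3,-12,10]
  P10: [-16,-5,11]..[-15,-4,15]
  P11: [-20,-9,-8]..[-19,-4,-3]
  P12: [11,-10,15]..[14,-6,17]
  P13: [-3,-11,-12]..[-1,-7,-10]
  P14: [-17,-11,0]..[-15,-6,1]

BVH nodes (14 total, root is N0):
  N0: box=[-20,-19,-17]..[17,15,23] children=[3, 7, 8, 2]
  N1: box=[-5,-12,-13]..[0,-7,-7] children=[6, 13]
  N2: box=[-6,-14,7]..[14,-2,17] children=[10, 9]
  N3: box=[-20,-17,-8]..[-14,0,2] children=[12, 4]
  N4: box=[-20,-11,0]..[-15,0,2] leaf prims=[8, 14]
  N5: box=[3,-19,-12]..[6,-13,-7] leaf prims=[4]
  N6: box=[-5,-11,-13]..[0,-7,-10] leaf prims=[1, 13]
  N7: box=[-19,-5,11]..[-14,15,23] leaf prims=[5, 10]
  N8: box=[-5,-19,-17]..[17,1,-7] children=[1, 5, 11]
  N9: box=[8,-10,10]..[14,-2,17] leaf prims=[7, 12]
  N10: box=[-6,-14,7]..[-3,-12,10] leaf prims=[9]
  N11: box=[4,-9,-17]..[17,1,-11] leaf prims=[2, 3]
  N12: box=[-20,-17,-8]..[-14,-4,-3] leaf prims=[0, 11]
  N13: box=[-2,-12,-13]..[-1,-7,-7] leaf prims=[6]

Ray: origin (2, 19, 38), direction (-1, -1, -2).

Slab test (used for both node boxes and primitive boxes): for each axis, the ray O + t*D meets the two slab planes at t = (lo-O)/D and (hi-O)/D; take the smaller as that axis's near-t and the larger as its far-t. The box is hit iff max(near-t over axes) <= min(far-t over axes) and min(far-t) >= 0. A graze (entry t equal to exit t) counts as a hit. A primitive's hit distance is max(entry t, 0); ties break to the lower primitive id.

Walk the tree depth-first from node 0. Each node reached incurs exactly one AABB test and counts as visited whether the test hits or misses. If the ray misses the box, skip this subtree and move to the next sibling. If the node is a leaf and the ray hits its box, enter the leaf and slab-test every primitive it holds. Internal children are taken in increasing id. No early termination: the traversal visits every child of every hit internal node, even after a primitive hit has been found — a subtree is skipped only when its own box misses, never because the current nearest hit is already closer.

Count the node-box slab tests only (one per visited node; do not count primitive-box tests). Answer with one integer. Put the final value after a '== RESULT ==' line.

Walk:
N0 x:[-15,22] y:[4,38] z:[15/2,55/2] -> hit [15/2,22], descend [2, 3, 7, 8]
  N2 x:[-12,8] y:[21,33] z:[21/2,31/2] -> miss, prune
  N3 x:[16,22] y:[19,36] z:[18,23] -> hit [19,22], descend [4, 12]
    N4 x:[17,22] y:[19,30] z:[18,19] -> hit [19,19] leaf, test {P8@t=19, P14(miss)}
    N12 x:[16,22] y:[23,36] z:[41/2,23] -> miss, prune
  N7 x:[16,21] y:[4,24] z:[15/2,27/2] -> miss, prune
  N8 x:[-15,7] y:[18,38] z:[45/2,55/2] -> miss, prune

Visited [0, 2, 3, 4, 12, 7, 8]. Tests: 7 box, 1 leaf. Nearest: P8.

== RESULT ==
7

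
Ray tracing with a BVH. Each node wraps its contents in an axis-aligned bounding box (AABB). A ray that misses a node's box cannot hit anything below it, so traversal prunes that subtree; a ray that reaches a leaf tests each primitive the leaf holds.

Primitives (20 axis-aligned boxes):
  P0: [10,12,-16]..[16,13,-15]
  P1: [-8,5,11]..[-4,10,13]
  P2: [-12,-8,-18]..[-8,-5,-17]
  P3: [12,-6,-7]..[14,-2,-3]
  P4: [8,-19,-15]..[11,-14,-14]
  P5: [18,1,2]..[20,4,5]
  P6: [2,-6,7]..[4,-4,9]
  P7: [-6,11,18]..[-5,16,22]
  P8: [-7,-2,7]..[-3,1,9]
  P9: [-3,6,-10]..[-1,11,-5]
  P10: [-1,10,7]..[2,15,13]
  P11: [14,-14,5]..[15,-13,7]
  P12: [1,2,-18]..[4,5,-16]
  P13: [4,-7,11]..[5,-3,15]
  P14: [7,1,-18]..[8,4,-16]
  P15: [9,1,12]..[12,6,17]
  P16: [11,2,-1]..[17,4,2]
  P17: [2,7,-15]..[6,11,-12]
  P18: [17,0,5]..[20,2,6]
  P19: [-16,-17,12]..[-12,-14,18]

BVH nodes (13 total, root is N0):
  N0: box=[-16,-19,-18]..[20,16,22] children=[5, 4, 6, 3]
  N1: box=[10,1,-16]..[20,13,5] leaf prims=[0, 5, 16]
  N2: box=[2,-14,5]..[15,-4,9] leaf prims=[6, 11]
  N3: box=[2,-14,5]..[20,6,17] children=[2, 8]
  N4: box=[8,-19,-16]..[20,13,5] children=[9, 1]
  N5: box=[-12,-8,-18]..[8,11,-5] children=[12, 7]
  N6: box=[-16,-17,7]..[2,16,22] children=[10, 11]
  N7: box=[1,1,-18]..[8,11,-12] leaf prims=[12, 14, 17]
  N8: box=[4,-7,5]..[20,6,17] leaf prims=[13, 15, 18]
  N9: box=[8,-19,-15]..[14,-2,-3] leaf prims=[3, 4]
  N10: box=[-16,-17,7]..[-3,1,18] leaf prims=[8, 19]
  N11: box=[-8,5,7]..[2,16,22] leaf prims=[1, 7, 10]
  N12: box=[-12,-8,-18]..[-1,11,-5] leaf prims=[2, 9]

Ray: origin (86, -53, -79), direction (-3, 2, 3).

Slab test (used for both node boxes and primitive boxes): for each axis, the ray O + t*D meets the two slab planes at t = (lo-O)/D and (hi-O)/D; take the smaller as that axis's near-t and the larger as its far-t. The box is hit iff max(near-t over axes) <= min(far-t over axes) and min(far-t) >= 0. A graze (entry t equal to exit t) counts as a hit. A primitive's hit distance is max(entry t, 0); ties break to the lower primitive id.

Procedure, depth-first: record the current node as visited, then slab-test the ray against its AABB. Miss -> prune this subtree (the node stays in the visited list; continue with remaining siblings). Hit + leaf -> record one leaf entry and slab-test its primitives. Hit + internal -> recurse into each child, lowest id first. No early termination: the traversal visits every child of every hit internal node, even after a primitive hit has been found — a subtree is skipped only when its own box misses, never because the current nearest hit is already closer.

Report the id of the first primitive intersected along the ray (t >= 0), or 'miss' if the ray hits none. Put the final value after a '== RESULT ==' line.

Traverse from the root:
N0 x:[22,34] y:[17,69/2] z:[61/3,101/3] -> hit [22,101/3], descend [3, 4, 5, 6]
  N3 x:[22,28] y:[39/2,59/2] z:[28,32] -> hit [28,28], descend [2, 8]
    N2 x:[71/3,28] y:[39/2,49/2] z:[28,88/3] -> miss, prune
    N8 x:[22,82/3] y:[23,59/2] z:[28,32] -> miss, prune
  N4 x:[22,26] y:[17,33] z:[21,28] -> hit [22,26], descend [1, 9]
    N1 x:[22,76/3] y:[27,33] z:[21,28] -> miss, prune
    N9 x:[24,26] y:[17,51/2] z:[64/3,76/3] -> hit [24,76/3] leaf, test {P3@t=24, P4(miss)}
  N5 x:[26,98/3] y:[45/2,32] z:[61/3,74/3] -> miss, prune
  N6 x:[28,34] y:[18,69/2] z:[86/3,101/3] -> hit [86/3,101/3], descend [10, 11]
    N10 x:[89/3,34] y:[18,27] z:[86/3,97/3] -> miss, prune
    N11 x:[28,94/3] y:[29,69/2] z:[86/3,101/3] -> hit [29,94/3] leaf, test {P1@t=30, P7(miss), P10(miss)}

11 AABB tests over nodes [0, 3, 2, 8, 4, 1, 9, 5, 6, 10, 11]; 2 leaves entered; closest P3.

== RESULT ==
3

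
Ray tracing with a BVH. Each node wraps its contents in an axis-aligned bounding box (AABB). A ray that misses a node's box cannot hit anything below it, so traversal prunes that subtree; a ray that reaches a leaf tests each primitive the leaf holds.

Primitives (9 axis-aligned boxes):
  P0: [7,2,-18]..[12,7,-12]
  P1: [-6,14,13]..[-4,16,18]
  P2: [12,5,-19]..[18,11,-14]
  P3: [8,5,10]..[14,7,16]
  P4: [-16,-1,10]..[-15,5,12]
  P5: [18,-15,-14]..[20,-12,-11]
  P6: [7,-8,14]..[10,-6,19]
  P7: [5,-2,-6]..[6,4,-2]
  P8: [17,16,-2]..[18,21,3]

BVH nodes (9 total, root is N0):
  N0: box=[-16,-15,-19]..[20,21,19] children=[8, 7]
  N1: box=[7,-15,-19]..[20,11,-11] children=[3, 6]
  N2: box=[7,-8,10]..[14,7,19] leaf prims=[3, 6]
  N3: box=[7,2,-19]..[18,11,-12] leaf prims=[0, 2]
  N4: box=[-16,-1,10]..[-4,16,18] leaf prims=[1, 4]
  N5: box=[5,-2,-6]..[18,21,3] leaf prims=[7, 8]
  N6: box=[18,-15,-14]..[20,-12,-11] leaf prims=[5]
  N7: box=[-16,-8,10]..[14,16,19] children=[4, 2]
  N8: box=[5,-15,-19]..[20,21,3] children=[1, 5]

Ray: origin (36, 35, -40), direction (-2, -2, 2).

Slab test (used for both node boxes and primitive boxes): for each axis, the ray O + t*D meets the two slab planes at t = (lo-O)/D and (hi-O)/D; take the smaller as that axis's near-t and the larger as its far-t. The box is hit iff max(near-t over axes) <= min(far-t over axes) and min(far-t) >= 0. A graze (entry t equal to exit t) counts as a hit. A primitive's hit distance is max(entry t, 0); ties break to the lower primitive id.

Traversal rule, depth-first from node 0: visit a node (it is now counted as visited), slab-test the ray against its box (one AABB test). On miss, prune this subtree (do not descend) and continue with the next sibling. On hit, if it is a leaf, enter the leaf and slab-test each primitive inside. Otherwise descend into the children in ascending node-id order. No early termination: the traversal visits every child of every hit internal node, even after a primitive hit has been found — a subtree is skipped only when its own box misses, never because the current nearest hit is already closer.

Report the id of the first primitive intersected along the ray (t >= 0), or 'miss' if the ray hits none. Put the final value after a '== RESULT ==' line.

Trace the traversal:
N0 x:[8,26] y:[7,25] z:[21/2,59/2] -> hit [21/2,25], descend [7, 8]
  N7 x:[11,26] y:[19/2,43/2] z:[25,59/2] -> miss, prune
  N8 x:[8,31/2] y:[7,25] z:[21/2,43/2] -> hit [21/2,31/2], descend [1, 5]
    N1 x:[8,29/2] y:[12,25] z:[21/2,29/2] -> hit [12,29/2], descend [3, 6]
      N3 x:[9,29/2] y:[12,33/2] z:[21/2,14] -> hit [12,14] leaf, test {P0@t=14, P2@t=12}
      N6 x:[8,9] y:[47/2,25] z:[13,29/2] -> miss, prune
    N5 x:[9,31/2] y:[7,37/2] z:[17,43/2] -> miss, prune

Summary -> nodes [0, 7, 8, 1, 3, 6, 5]; box-tests=7; leaf-entries=1; first=P2

== RESULT ==
2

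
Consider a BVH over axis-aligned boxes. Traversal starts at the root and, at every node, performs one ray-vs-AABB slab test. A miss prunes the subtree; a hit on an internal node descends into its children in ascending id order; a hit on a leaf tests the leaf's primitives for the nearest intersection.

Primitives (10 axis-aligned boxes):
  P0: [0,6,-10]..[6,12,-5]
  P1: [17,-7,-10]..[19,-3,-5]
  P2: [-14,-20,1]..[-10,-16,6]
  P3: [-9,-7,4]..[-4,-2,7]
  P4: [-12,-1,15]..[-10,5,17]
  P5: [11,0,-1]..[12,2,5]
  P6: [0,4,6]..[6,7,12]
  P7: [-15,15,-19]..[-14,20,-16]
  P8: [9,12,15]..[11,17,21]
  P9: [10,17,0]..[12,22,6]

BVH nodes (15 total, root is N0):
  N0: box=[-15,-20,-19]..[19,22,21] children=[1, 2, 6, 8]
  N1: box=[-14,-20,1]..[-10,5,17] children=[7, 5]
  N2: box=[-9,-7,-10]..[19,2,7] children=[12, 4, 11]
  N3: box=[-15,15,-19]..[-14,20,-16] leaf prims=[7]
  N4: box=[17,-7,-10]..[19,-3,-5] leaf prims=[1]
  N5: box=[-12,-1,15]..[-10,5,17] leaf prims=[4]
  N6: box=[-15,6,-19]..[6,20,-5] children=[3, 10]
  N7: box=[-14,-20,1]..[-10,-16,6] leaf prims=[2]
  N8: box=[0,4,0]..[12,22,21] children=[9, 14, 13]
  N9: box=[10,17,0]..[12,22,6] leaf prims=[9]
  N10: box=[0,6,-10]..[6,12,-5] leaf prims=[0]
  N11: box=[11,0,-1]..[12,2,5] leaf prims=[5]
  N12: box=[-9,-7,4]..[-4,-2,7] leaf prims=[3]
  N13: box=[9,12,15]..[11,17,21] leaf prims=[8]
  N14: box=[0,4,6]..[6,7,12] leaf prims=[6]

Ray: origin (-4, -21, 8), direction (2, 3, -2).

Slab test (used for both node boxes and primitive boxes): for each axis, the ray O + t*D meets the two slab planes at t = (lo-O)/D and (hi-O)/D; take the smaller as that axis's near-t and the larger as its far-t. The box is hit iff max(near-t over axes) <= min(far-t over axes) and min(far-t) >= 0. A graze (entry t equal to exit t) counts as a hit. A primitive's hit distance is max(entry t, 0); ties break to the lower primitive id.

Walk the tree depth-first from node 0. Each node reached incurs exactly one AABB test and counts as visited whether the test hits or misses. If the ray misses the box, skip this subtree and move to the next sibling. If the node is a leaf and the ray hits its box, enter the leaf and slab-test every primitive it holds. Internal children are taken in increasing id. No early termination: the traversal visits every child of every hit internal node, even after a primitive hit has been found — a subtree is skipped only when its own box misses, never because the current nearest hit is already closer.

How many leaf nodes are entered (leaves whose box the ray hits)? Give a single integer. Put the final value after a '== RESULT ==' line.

Trace the traversal:
N0 x:[-11/2,23/2] y:[1/3,43/3] z:[-13/2,27/2] -> hit [1/3,23/2], descend [1, 2, 6, 8]
  N1 x:[-5,-3] y:[1/3,26/3] z:[-9/2,7/2] -> miss, prune
  N2 x:[-5/2,23/2] y:[14/3,23/3] z:[1/2,9] -> hit [14/3,23/3], descend [4, 11, 12]
    N4 x:[21/2,23/2] y:[14/3,6] z:[13/2,9] -> miss, prune
    N11 x:[15/2,8] y:[7,23/3] z:[3/2,9/2] -> miss, prune
    N12 x:[-5/2,0] y:[14/3,19/3] z:[1/2,2] -> miss, prune
  N6 x:[-11/2,5] y:[9,41/3] z:[13/2,27/2] -> miss, prune
  N8 x:[2,8] y:[25/3,43/3] z:[-13/2,4] -> miss, prune

Visited [0, 1, 2, 4, 11, 12, 6, 8]. Tests: 8 box, 0 leaf. Nearest: miss.

== RESULT ==
0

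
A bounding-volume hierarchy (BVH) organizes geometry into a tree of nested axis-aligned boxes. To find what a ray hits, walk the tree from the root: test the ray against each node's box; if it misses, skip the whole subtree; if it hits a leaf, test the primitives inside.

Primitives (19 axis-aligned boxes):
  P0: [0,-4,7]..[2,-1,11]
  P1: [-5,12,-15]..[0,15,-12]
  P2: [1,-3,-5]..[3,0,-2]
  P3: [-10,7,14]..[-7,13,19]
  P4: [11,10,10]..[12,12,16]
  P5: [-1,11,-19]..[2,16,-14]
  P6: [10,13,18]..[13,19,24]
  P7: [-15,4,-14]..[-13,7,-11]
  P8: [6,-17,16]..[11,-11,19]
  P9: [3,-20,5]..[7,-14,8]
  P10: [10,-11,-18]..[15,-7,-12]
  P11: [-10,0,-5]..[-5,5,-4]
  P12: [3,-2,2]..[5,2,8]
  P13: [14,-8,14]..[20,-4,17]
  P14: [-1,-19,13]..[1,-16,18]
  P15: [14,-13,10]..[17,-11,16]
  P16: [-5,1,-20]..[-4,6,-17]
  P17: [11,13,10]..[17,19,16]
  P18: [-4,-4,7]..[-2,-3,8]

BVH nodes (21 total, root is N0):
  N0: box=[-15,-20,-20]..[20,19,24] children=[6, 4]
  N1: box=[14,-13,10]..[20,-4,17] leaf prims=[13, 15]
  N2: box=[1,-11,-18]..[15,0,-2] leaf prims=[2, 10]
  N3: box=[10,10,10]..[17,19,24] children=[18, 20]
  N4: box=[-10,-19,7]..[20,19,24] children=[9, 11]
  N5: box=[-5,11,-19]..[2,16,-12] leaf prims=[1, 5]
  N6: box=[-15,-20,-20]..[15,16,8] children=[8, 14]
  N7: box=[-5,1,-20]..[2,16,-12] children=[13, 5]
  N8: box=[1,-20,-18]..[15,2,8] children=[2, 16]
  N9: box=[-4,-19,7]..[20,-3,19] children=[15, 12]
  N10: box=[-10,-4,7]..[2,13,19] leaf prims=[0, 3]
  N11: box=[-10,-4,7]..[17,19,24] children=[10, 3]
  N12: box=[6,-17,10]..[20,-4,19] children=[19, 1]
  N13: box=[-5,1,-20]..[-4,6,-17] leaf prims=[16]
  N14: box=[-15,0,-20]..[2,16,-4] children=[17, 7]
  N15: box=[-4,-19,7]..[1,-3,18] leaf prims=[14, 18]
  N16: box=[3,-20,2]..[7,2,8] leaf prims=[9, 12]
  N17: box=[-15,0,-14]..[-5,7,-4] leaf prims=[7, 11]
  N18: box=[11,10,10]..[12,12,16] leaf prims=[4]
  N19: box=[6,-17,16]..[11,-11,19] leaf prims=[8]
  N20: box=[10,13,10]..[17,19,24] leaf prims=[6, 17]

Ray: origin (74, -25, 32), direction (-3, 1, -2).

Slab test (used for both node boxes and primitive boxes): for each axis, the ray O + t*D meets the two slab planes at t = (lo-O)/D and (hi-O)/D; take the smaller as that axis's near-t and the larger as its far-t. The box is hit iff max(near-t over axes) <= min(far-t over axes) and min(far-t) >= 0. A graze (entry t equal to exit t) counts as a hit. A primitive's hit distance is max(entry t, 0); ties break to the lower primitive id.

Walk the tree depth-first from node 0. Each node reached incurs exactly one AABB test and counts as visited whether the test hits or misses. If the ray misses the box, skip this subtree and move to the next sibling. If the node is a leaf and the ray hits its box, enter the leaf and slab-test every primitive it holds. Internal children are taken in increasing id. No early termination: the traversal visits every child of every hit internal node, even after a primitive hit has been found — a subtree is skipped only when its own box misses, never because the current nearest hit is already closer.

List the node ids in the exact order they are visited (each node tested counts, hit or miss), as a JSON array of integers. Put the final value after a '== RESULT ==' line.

Traverse from the root:
N0 x:[18,89/3] y:[5,44] z:[4,26] -> hit [18,26], descend [4, 6]
  N4 x:[18,28] y:[6,44] z:[4,25/2] -> miss, prune
  N6 x:[59/3,89/3] y:[5,41] z:[12,26] -> hit [59/3,26], descend [8, 14]
    N8 x:[59/3,73/3] y:[5,27] z:[12,25] -> hit [59/3,73/3], descend [2, 16]
      N2 x:[59/3,73/3] y:[14,25] z:[17,25] -> hit [59/3,73/3] leaf, test {P2(miss), P10(miss)}
      N16 x:[67/3,71/3] y:[5,27] z:[12,15] -> miss, prune
    N14 x:[24,89/3] y:[25,41] z:[18,26] -> hit [25,26], descend [7, 17]
      N7 x:[24,79/3] y:[26,41] z:[22,26] -> hit [26,26], descend [5, 13]
        N5 x:[24,79/3] y:[36,41] z:[22,51/2] -> miss, prune
        N13 x:[26,79/3] y:[26,31] z:[49/2,26] -> hit [26,26] leaf, test {P16@t=26}
      N17 x:[79/3,89/3] y:[25,32] z:[18,23] -> miss, prune

Visited [0, 4, 6, 8, 2, 16, 14, 7, 5, 13, 17]. Tests: 11 box, 2 leaf. Nearest: P16.

== RESULT ==
[0, 4, 6, 8, 2, 16, 14, 7, 5, 13, 17]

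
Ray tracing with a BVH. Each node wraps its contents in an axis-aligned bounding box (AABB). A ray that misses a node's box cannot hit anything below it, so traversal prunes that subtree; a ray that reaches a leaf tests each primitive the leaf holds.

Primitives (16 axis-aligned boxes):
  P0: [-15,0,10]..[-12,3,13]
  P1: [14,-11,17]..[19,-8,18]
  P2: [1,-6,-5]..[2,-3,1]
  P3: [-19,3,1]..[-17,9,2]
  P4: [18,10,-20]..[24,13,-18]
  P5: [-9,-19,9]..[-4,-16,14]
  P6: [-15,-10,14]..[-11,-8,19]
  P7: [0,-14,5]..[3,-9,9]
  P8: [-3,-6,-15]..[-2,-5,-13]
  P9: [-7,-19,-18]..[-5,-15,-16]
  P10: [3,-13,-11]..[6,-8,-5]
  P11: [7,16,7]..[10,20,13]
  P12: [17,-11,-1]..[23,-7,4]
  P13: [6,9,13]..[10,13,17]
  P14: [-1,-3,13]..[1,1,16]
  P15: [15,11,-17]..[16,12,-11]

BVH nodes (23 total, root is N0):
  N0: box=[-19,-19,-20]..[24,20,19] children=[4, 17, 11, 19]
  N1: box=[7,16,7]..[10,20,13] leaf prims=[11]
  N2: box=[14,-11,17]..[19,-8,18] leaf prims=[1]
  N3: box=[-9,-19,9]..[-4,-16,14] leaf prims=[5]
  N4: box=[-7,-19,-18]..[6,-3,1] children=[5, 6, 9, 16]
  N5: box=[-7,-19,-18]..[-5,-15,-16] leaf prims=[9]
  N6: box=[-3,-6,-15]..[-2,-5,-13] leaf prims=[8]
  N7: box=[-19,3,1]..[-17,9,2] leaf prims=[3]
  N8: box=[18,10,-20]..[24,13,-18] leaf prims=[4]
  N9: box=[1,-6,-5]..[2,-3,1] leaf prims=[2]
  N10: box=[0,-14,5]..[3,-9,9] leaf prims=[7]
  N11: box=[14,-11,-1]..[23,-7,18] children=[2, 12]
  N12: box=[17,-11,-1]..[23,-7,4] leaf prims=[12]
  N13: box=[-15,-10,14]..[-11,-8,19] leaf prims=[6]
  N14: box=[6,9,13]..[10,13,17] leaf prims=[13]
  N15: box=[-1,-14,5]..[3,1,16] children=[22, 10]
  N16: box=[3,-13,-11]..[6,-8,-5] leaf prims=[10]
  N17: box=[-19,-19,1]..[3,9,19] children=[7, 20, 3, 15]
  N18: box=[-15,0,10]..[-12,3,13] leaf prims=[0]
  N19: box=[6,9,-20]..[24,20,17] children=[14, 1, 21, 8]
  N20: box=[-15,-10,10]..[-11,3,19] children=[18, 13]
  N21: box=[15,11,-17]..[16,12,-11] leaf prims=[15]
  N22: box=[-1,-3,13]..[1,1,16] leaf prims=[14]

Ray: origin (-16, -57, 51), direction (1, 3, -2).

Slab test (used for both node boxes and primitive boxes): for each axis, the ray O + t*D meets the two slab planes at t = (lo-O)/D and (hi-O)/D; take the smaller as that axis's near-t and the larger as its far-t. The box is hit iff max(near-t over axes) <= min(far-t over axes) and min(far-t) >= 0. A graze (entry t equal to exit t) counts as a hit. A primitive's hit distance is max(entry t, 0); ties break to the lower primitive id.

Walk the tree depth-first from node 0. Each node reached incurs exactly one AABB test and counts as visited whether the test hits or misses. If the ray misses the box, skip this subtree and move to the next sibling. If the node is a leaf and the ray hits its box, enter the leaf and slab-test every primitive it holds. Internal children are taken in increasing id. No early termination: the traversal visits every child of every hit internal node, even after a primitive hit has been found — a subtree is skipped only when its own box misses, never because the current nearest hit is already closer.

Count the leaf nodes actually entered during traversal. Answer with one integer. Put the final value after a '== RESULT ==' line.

Walk:
N0 x:[-3,40] y:[38/3,77/3] z:[16,71/2] -> hit [16,77/3], descend [4, 11, 17, 19]
  N4 x:[9,22] y:[38/3,18] z:[25,69/2] -> miss, prune
  N11 x:[30,39] y:[46/3,50/3] z:[33/2,26] -> miss, prune
  N17 x:[-3,19] y:[38/3,22] z:[16,25] -> hit [16,19], descend [3, 7, 15, 20]
    N3 x:[7,12] y:[38/3,41/3] z:[37/2,21] -> miss, prune
    N7 x:[-3,-1] y:[20,22] z:[49/2,25] -> miss, prune
    N15 x:[15,19] y:[43/3,58/3] z:[35/2,23] -> hit [35/2,19], descend [10, 22]
      N10 x:[16,19] y:[43/3,16] z:[21,23] -> miss, prune
      N22 x:[15,17] y:[18,58/3] z:[35/2,19] -> miss, prune
    N20 x:[1,5] y:[47/3,20] z:[16,41/2] -> miss, prune
  N19 x:[22,40] y:[22,77/3] z:[17,71/2] -> hit [22,77/3], descend [1, 8, 14, 21]
    N1 x:[23,26] y:[73/3,77/3] z:[19,22] -> miss, prune
    N8 x:[34,40] y:[67/3,70/3] z:[69/2,71/2] -> miss, prune
    N14 x:[22,26] y:[22,70/3] z:[17,19] -> miss, prune
    N21 x:[31,32] y:[68/3,23] z:[31,34] -> miss, prune

order=[0, 4, 11, 17, 3, 7, 15, 10, 22, 20, 19, 1, 8, 14, 21]  |boxes|=15  |leaves|=0  hit=miss

== RESULT ==
0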